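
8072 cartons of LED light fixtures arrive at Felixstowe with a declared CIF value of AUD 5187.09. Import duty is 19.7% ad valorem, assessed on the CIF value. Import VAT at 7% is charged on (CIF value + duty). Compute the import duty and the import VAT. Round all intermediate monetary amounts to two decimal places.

Import duty: AUD 1021.86; import VAT: AUD 434.63

Import duty = 5187.09 × 19.7% = 1021.86
VAT base = CIF + duty = 5187.09 + 1021.86 = 6208.95
Import VAT = 6208.95 × 7% = 434.63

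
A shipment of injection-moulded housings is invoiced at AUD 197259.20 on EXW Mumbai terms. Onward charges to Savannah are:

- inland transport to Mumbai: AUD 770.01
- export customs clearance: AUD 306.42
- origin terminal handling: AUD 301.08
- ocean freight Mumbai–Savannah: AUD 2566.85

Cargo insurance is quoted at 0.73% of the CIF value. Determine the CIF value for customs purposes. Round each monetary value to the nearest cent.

Let C be the CIF value. C = EXW price + pre-shipment costs + freight + 0.73% × C
C − 0.73% × C = 197259.20 + 770.01 + 306.42 + 301.08 + 2566.85
0.9927 × C = 201203.56
C = 201203.56 / 0.9927 = 202683.15
Insurance premium = 0.73% × 202683.15 = 1479.59

CIF value: AUD 202683.15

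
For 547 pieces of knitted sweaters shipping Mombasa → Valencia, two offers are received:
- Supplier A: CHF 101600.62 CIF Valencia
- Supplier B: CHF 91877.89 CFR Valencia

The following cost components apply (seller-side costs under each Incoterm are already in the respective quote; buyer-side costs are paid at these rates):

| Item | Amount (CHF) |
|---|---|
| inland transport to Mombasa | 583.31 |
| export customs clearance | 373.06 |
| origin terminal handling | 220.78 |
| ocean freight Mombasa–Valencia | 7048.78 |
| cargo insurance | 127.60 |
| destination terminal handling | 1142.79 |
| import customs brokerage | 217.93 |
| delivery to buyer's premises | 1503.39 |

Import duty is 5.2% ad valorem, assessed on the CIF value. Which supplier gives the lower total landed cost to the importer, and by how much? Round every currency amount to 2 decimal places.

Supplier B is cheaper by CHF 10094.07

Supplier A (CIF):
The CIF price already equals the CIF value: 101600.62
Import duty = 101600.62 × 5.2% = 5283.23
Buyer bears (A): 1142.79 + 217.93 + 1503.39 = 2864.11
Landed cost (A) = invoice 101600.62 + 2864.11 + duty 5283.23 = 109747.96
Supplier B (CFR):
CIF value = CFR price + insurance = 91877.89 + 127.60 = 92005.49
Import duty = 92005.49 × 5.2% = 4784.29
Buyer bears (B): 127.60 + 1142.79 + 217.93 + 1503.39 = 2991.71
Landed cost (B) = invoice 91877.89 + 2991.71 + duty 4784.29 = 99653.89
Difference = |109747.96 − 99653.89| = 10094.07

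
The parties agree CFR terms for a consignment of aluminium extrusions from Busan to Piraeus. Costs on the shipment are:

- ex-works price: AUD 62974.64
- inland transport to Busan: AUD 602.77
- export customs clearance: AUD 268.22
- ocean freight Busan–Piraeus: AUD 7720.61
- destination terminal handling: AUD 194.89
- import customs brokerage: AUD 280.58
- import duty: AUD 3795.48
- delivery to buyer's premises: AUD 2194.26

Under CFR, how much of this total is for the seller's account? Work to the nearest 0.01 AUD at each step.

Seller's account: AUD 71566.24

CFR: the seller pays costs through ocean freight to the destination port, but not insurance.
Seller's account: goods 62974.64 + inland to port 602.77 + export clearance 268.22 + freight 7720.61 = 71566.24
Buyer's account: destination terminal 194.89 + brokerage 280.58 + duty 3795.48 + delivery 2194.26 = 6465.21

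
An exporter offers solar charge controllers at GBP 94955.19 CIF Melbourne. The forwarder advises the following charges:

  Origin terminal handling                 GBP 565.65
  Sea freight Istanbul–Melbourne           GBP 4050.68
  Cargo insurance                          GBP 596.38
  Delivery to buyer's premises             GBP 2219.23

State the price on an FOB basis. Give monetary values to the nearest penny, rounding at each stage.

FOB price: GBP 90308.13

Not relevant to the conversion: origin terminal — on the seller under both CIF and FOB; already in the CIF price and stays in the FOB price. delivery — on the buyer under both terms; not part of either seller's price.
From CIF to FOB, the seller no longer bears: freight, insurance.
FOB price = 94955.19 − 4050.68 − 596.38 = 90308.13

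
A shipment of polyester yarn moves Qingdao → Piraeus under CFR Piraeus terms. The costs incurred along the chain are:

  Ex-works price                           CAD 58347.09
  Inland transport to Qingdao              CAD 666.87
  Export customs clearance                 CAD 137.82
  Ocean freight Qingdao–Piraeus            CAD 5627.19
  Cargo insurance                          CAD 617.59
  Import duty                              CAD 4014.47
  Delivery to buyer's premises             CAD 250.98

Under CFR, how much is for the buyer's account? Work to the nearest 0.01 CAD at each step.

Buyer's account: CAD 4883.04

CFR: the seller pays costs through ocean freight to the destination port, but not insurance.
Seller's account: goods 58347.09 + inland to port 666.87 + export clearance 137.82 + freight 5627.19 = 64778.97
Buyer's account: insurance 617.59 + duty 4014.47 + delivery 250.98 = 4883.04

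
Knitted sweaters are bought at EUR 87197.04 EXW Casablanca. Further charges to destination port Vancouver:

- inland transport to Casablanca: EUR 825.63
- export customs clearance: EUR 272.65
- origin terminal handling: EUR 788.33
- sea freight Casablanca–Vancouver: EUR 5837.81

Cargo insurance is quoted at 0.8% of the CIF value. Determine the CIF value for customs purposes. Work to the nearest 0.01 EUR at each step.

Let C be the CIF value. C = EXW price + pre-shipment costs + freight + 0.8% × C
C − 0.8% × C = 87197.04 + 825.63 + 272.65 + 788.33 + 5837.81
0.992 × C = 94921.46
C = 94921.46 / 0.992 = 95686.96
Insurance premium = 0.8% × 95686.96 = 765.50

CIF value: EUR 95686.96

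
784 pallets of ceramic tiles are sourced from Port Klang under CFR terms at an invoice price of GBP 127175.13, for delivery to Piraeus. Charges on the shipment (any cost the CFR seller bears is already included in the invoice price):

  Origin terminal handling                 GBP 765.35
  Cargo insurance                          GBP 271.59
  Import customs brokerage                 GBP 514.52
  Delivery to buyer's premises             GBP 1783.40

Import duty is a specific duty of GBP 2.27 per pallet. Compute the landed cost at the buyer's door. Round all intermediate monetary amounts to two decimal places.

CFR: the seller pays costs through ocean freight to the destination port, but not insurance.
Already in the invoice (seller's account under CFR): origin terminal — exclude.
CIF value = CFR price + insurance = 127175.13 + 271.59 = 127446.72
Import duty = 784 × 2.27 = 1779.68
Buyer bears: insurance 271.59 + brokerage 514.52 + delivery 1783.40 + duty 1779.68 = 4349.19
Landed cost = invoice 127175.13 + 4349.19 = 131524.32

Total landed cost: GBP 131524.32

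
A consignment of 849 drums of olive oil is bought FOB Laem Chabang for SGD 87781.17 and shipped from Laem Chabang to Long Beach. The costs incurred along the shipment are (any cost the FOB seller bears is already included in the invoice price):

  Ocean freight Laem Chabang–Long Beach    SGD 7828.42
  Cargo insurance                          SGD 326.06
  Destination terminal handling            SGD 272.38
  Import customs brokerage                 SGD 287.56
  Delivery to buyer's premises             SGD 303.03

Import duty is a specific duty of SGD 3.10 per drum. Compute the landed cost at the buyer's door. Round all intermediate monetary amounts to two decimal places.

Total landed cost: SGD 99430.52

FOB: the seller bears costs until goods are on board at the origin port; the buyer bears freight, insurance and all costs thereafter.
CIF value = FOB price + freight + insurance = 87781.17 + 7828.42 + 326.06 = 95935.65
Import duty = 849 × 3.10 = 2631.90
Buyer bears: freight 7828.42 + insurance 326.06 + destination terminal 272.38 + brokerage 287.56 + delivery 303.03 + duty 2631.90 = 11649.35
Landed cost = invoice 87781.17 + 11649.35 = 99430.52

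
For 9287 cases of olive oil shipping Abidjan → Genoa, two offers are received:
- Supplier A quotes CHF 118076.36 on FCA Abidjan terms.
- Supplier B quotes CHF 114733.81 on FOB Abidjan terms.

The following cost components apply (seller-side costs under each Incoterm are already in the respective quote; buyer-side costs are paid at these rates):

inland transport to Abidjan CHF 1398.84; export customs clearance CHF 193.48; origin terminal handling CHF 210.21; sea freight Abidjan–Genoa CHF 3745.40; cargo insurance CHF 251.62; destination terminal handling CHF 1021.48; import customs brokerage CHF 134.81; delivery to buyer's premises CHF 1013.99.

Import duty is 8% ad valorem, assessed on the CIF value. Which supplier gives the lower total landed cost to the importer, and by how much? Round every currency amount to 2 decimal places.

Supplier B is cheaper by CHF 3836.98

Supplier A (FCA):
CIF value = FCA price + origin terminal + freight + insurance = 118076.36 + 210.21 + 3745.40 + 251.62 = 122283.59
Import duty = 122283.59 × 8% = 9782.69
Buyer bears (A): 210.21 + 3745.40 + 251.62 + 1021.48 + 134.81 + 1013.99 = 6377.51
Landed cost (A) = invoice 118076.36 + 6377.51 + duty 9782.69 = 134236.56
Supplier B (FOB):
CIF value = FOB price + freight + insurance = 114733.81 + 3745.40 + 251.62 = 118730.83
Import duty = 118730.83 × 8% = 9498.47
Buyer bears (B): 3745.40 + 251.62 + 1021.48 + 134.81 + 1013.99 = 6167.30
Landed cost (B) = invoice 114733.81 + 6167.30 + duty 9498.47 = 130399.58
Difference = |134236.56 − 130399.58| = 3836.98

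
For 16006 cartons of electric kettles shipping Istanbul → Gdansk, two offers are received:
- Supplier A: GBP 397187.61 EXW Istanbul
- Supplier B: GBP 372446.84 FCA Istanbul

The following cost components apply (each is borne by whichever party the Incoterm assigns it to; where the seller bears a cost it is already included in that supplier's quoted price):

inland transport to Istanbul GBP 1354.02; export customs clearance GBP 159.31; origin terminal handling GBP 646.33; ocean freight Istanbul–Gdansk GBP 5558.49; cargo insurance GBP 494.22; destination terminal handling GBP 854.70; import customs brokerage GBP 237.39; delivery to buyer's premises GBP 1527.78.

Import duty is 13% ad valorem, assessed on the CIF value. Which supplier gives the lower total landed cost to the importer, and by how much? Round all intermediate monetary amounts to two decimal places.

Supplier A (EXW):
CIF value = EXW price + inland to port + export clearance + origin terminal + freight + insurance = 397187.61 + 1354.02 + 159.31 + 646.33 + 5558.49 + 494.22 = 405399.98
Import duty = 405399.98 × 13% = 52702.00
Buyer bears (A): 1354.02 + 159.31 + 646.33 + 5558.49 + 494.22 + 854.70 + 237.39 + 1527.78 = 10832.24
Landed cost (A) = invoice 397187.61 + 10832.24 + duty 52702.00 = 460721.85
Supplier B (FCA):
CIF value = FCA price + origin terminal + freight + insurance = 372446.84 + 646.33 + 5558.49 + 494.22 = 379145.88
Import duty = 379145.88 × 13% = 49288.96
Buyer bears (B): 646.33 + 5558.49 + 494.22 + 854.70 + 237.39 + 1527.78 = 9318.91
Landed cost (B) = invoice 372446.84 + 9318.91 + duty 49288.96 = 431054.71
Difference = |460721.85 − 431054.71| = 29667.14

Supplier B is cheaper by GBP 29667.14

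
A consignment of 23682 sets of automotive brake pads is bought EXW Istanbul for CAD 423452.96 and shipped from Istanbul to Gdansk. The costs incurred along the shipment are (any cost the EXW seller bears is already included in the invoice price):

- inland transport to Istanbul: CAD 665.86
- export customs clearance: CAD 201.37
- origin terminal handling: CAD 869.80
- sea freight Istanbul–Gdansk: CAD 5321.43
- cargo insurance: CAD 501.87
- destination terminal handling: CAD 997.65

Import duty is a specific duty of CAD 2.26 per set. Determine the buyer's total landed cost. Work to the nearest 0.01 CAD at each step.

EXW: the seller makes goods available at their premises; the buyer bears all onward costs.
CIF value = EXW price + inland to port + export clearance + origin terminal + freight + insurance = 423452.96 + 665.86 + 201.37 + 869.80 + 5321.43 + 501.87 = 431013.29
Import duty = 23682 × 2.26 = 53521.32
Buyer bears: inland to port 665.86 + export clearance 201.37 + origin terminal 869.80 + freight 5321.43 + insurance 501.87 + destination terminal 997.65 + duty 53521.32 = 62079.30
Landed cost = invoice 423452.96 + 62079.30 = 485532.26

Total landed cost: CAD 485532.26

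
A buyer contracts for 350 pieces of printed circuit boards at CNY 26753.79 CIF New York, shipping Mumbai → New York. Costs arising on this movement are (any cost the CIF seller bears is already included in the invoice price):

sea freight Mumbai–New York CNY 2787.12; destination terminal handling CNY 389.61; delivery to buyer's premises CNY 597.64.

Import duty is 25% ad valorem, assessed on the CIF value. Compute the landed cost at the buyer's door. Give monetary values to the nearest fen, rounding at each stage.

Total landed cost: CNY 34429.49

CIF: the seller pays costs through ocean freight and marine insurance to the destination port.
Already in the invoice (seller's account under CIF): freight — exclude.
The CIF price already equals the CIF value: 26753.79
Import duty = 26753.79 × 25% = 6688.45
Buyer bears: destination terminal 389.61 + delivery 597.64 + duty 6688.45 = 7675.70
Landed cost = invoice 26753.79 + 7675.70 = 34429.49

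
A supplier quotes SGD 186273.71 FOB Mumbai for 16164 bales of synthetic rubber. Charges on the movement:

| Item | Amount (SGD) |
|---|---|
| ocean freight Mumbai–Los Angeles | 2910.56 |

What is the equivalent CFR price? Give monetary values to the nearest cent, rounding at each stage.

From FOB to CFR, the seller additionally bears: freight.
CFR price = 186273.71 + 2910.56 = 189184.27

CFR price: SGD 189184.27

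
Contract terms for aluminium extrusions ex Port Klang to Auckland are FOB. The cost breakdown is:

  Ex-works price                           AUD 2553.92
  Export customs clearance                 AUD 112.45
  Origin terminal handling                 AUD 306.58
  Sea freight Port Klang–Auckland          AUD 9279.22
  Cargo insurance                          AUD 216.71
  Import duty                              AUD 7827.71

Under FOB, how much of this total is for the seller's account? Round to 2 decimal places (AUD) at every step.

Seller's account: AUD 2972.95

FOB: the seller bears costs until goods are on board at the origin port; the buyer bears freight, insurance and all costs thereafter.
Seller's account: goods 2553.92 + export clearance 112.45 + origin terminal 306.58 = 2972.95
Buyer's account: freight 9279.22 + insurance 216.71 + duty 7827.71 = 17323.64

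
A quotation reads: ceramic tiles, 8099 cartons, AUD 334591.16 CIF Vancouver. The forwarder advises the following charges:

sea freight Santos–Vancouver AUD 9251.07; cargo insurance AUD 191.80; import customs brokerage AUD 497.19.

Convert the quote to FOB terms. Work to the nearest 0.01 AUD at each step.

FOB price: AUD 325148.29

Not relevant to the conversion: brokerage — on the buyer under both terms; not part of either seller's price.
From CIF to FOB, the seller no longer bears: freight, insurance.
FOB price = 334591.16 − 9251.07 − 191.80 = 325148.29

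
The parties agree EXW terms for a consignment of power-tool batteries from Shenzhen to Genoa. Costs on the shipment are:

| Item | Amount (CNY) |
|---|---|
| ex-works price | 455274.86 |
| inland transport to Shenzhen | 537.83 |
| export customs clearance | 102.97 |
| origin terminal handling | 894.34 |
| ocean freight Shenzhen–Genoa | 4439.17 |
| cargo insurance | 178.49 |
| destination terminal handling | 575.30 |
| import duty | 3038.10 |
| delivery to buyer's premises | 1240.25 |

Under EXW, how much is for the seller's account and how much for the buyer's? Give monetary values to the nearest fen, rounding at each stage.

EXW: the seller makes goods available at their premises; the buyer bears all onward costs.
Seller's account: goods 455274.86 = 455274.86
Buyer's account: inland to port 537.83 + export clearance 102.97 + origin terminal 894.34 + freight 4439.17 + insurance 178.49 + destination terminal 575.30 + duty 3038.10 + delivery 1240.25 = 11006.45

Seller: CNY 455274.86; buyer: CNY 11006.45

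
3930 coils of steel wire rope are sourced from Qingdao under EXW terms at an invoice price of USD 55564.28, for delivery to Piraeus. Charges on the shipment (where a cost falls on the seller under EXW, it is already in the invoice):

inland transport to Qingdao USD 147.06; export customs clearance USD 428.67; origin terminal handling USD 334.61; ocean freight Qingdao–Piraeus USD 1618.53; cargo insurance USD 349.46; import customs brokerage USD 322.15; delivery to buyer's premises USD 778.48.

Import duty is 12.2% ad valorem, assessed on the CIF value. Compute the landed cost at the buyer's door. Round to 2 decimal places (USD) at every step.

Total landed cost: USD 66673.24

EXW: the seller makes goods available at their premises; the buyer bears all onward costs.
CIF value = EXW price + inland to port + export clearance + origin terminal + freight + insurance = 55564.28 + 147.06 + 428.67 + 334.61 + 1618.53 + 349.46 = 58442.61
Import duty = 58442.61 × 12.2% = 7130.00
Buyer bears: inland to port 147.06 + export clearance 428.67 + origin terminal 334.61 + freight 1618.53 + insurance 349.46 + brokerage 322.15 + delivery 778.48 + duty 7130.00 = 11108.96
Landed cost = invoice 55564.28 + 11108.96 = 66673.24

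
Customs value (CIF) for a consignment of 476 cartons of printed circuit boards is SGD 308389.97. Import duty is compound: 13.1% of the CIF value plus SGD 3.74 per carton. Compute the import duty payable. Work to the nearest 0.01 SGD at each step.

Import duty: SGD 42179.33

Ad valorem component: 308389.97 × 13.1% = 40399.09
Specific component: 476 × 3.74 = 1780.24
Import duty = 40399.09 + 1780.24 = 42179.33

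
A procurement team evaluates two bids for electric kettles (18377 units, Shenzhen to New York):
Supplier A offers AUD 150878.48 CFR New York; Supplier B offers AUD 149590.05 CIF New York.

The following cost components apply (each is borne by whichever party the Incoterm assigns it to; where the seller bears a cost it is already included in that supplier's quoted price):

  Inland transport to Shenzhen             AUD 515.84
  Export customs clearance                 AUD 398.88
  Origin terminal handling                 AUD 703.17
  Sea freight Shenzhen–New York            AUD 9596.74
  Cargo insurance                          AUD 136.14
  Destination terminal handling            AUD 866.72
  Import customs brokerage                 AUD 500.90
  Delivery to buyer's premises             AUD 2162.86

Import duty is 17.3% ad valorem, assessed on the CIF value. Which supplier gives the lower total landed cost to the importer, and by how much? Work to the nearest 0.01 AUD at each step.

Supplier B is cheaper by AUD 1671.02

Supplier A (CFR):
CIF value = CFR price + insurance = 150878.48 + 136.14 = 151014.62
Import duty = 151014.62 × 17.3% = 26125.53
Buyer bears (A): 136.14 + 866.72 + 500.90 + 2162.86 = 3666.62
Landed cost (A) = invoice 150878.48 + 3666.62 + duty 26125.53 = 180670.63
Supplier B (CIF):
The CIF price already equals the CIF value: 149590.05
Import duty = 149590.05 × 17.3% = 25879.08
Buyer bears (B): 866.72 + 500.90 + 2162.86 = 3530.48
Landed cost (B) = invoice 149590.05 + 3530.48 + duty 25879.08 = 178999.61
Difference = |180670.63 − 178999.61| = 1671.02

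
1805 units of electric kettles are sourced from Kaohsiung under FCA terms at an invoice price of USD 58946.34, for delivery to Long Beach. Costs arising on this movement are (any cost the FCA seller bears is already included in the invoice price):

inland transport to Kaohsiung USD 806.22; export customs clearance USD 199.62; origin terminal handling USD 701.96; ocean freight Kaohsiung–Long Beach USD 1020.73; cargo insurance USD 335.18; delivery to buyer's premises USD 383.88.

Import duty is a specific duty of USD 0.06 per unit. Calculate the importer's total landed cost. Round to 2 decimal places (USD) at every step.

Total landed cost: USD 61496.39

FCA: the seller delivers export-cleared goods to the carrier; the buyer bears costs from that point.
Already in the invoice (seller's account under FCA): inland to port, export clearance — exclude.
CIF value = FCA price + origin terminal + freight + insurance = 58946.34 + 701.96 + 1020.73 + 335.18 = 61004.21
Import duty = 1805 × 0.06 = 108.30
Buyer bears: origin terminal 701.96 + freight 1020.73 + insurance 335.18 + delivery 383.88 + duty 108.30 = 2550.05
Landed cost = invoice 58946.34 + 2550.05 = 61496.39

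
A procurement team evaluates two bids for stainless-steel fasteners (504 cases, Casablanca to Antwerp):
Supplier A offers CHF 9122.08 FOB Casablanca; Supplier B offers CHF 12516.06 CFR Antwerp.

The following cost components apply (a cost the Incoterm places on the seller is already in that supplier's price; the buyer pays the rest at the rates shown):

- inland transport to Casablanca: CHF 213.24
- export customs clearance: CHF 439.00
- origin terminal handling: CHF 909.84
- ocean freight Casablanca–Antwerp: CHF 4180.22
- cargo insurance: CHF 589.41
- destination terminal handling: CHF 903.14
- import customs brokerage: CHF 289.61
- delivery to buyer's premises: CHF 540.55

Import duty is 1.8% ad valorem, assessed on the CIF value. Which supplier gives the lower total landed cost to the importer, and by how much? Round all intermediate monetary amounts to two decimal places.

Supplier B is cheaper by CHF 800.39

Supplier A (FOB):
CIF value = FOB price + freight + insurance = 9122.08 + 4180.22 + 589.41 = 13891.71
Import duty = 13891.71 × 1.8% = 250.05
Buyer bears (A): 4180.22 + 589.41 + 903.14 + 289.61 + 540.55 = 6502.93
Landed cost (A) = invoice 9122.08 + 6502.93 + duty 250.05 = 15875.06
Supplier B (CFR):
CIF value = CFR price + insurance = 12516.06 + 589.41 = 13105.47
Import duty = 13105.47 × 1.8% = 235.90
Buyer bears (B): 589.41 + 903.14 + 289.61 + 540.55 = 2322.71
Landed cost (B) = invoice 12516.06 + 2322.71 + duty 235.90 = 15074.67
Difference = |15875.06 − 15074.67| = 800.39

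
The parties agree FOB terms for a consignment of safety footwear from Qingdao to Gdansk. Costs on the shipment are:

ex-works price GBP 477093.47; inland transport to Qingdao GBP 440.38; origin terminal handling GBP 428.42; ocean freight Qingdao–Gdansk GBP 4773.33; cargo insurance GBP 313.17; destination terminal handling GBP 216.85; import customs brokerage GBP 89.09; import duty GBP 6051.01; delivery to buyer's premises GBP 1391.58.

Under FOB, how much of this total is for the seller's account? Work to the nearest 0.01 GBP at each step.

FOB: the seller bears costs until goods are on board at the origin port; the buyer bears freight, insurance and all costs thereafter.
Seller's account: goods 477093.47 + inland to port 440.38 + origin terminal 428.42 = 477962.27
Buyer's account: freight 4773.33 + insurance 313.17 + destination terminal 216.85 + brokerage 89.09 + duty 6051.01 + delivery 1391.58 = 12835.03

Seller's account: GBP 477962.27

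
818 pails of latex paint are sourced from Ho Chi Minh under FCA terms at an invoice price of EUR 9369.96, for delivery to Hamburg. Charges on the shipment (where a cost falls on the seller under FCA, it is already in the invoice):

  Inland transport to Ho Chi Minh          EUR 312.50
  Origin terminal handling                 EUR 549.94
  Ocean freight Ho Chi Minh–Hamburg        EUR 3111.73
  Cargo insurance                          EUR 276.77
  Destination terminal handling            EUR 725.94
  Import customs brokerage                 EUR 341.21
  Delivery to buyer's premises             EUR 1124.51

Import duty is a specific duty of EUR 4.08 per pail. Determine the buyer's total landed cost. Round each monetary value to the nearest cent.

Total landed cost: EUR 18837.50

FCA: the seller delivers export-cleared goods to the carrier; the buyer bears costs from that point.
Already in the invoice (seller's account under FCA): inland to port — exclude.
CIF value = FCA price + origin terminal + freight + insurance = 9369.96 + 549.94 + 3111.73 + 276.77 = 13308.40
Import duty = 818 × 4.08 = 3337.44
Buyer bears: origin terminal 549.94 + freight 3111.73 + insurance 276.77 + destination terminal 725.94 + brokerage 341.21 + delivery 1124.51 + duty 3337.44 = 9467.54
Landed cost = invoice 9369.96 + 9467.54 = 18837.50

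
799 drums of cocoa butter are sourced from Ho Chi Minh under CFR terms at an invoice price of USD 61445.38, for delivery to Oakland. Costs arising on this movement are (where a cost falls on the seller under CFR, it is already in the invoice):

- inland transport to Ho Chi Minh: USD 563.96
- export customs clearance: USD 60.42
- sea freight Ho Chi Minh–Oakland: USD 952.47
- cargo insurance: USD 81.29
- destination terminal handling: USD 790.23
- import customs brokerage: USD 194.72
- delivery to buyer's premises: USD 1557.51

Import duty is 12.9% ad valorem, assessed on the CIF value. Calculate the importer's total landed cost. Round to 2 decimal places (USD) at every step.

Total landed cost: USD 72006.07

CFR: the seller pays costs through ocean freight to the destination port, but not insurance.
Already in the invoice (seller's account under CFR): inland to port, export clearance, freight — exclude.
CIF value = CFR price + insurance = 61445.38 + 81.29 = 61526.67
Import duty = 61526.67 × 12.9% = 7936.94
Buyer bears: insurance 81.29 + destination terminal 790.23 + brokerage 194.72 + delivery 1557.51 + duty 7936.94 = 10560.69
Landed cost = invoice 61445.38 + 10560.69 = 72006.07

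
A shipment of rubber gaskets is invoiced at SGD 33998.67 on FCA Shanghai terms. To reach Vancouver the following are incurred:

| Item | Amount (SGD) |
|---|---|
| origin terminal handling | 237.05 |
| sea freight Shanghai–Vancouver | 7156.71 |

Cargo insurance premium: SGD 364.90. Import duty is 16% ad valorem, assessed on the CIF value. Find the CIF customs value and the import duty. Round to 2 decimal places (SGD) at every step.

CIF value: SGD 41757.33; import duty: SGD 6681.17

CIF = FCA price + pre-shipment costs + freight + insurance
CIF = 33998.67 + 237.05 + 7156.71 + 364.90 = 41757.33
Import duty = 41757.33 × 16% = 6681.17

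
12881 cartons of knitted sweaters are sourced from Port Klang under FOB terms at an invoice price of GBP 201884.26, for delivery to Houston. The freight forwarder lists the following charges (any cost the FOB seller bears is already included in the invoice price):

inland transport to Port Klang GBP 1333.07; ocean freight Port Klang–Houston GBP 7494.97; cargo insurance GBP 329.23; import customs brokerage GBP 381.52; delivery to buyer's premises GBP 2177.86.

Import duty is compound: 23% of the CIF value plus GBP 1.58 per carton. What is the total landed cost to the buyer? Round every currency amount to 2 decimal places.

FOB: the seller bears costs until goods are on board at the origin port; the buyer bears freight, insurance and all costs thereafter.
Already in the invoice (seller's account under FOB): inland to port — exclude.
CIF value = FOB price + freight + insurance = 201884.26 + 7494.97 + 329.23 = 209708.46
Ad valorem component: 209708.46 × 23% = 48232.95
Specific component: 12881 × 1.58 = 20351.98
Import duty = 48232.95 + 20351.98 = 68584.93
Buyer bears: freight 7494.97 + insurance 329.23 + brokerage 381.52 + delivery 2177.86 + duty 68584.93 = 78968.51
Landed cost = invoice 201884.26 + 78968.51 = 280852.77

Total landed cost: GBP 280852.77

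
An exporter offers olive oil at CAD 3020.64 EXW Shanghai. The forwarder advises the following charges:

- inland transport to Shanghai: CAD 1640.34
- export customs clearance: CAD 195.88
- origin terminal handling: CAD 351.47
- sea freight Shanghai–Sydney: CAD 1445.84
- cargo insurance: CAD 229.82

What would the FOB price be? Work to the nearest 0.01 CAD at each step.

FOB price: CAD 5208.33

Not relevant to the conversion: freight, insurance — on the buyer under both terms; not part of either seller's price.
From EXW to FOB, the seller additionally bears: inland to port, export clearance, origin terminal.
FOB price = 3020.64 + 1640.34 + 195.88 + 351.47 = 5208.33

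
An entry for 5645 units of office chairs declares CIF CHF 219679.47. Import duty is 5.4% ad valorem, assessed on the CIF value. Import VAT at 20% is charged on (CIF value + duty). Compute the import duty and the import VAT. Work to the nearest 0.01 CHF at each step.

Import duty = 219679.47 × 5.4% = 11862.69
VAT base = CIF + duty = 219679.47 + 11862.69 = 231542.16
Import VAT = 231542.16 × 20% = 46308.43

Import duty: CHF 11862.69; import VAT: CHF 46308.43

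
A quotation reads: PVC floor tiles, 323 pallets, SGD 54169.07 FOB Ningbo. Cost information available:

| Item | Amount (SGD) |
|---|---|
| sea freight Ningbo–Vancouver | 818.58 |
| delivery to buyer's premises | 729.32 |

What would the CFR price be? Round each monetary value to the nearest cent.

Not relevant to the conversion: delivery — on the buyer under both terms; not part of either seller's price.
From FOB to CFR, the seller additionally bears: freight.
CFR price = 54169.07 + 818.58 = 54987.65

CFR price: SGD 54987.65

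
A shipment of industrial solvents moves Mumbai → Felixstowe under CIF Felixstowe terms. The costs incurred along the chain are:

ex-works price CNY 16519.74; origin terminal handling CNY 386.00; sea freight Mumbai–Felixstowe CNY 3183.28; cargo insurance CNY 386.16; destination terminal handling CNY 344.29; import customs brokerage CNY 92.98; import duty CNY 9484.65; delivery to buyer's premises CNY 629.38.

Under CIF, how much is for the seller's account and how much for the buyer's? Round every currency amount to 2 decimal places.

Seller: CNY 20475.18; buyer: CNY 10551.30

CIF: the seller pays costs through ocean freight and marine insurance to the destination port.
Seller's account: goods 16519.74 + origin terminal 386.00 + freight 3183.28 + insurance 386.16 = 20475.18
Buyer's account: destination terminal 344.29 + brokerage 92.98 + duty 9484.65 + delivery 629.38 = 10551.30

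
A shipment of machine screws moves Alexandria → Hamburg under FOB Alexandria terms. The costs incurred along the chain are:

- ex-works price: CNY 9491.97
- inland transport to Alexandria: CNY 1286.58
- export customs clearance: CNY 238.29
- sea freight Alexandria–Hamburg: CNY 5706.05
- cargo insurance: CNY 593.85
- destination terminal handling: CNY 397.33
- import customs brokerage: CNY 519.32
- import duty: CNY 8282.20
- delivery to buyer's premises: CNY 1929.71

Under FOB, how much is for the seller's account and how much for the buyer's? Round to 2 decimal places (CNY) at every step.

Seller: CNY 11016.84; buyer: CNY 17428.46

FOB: the seller bears costs until goods are on board at the origin port; the buyer bears freight, insurance and all costs thereafter.
Seller's account: goods 9491.97 + inland to port 1286.58 + export clearance 238.29 = 11016.84
Buyer's account: freight 5706.05 + insurance 593.85 + destination terminal 397.33 + brokerage 519.32 + duty 8282.20 + delivery 1929.71 = 17428.46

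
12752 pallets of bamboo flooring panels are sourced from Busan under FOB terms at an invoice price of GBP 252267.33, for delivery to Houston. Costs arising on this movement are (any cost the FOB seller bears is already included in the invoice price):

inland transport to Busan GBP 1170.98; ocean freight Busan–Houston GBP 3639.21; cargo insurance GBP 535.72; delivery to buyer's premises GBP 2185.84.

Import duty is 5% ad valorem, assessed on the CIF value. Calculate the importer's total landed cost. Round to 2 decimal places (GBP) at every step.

Total landed cost: GBP 271450.21

FOB: the seller bears costs until goods are on board at the origin port; the buyer bears freight, insurance and all costs thereafter.
Already in the invoice (seller's account under FOB): inland to port — exclude.
CIF value = FOB price + freight + insurance = 252267.33 + 3639.21 + 535.72 = 256442.26
Import duty = 256442.26 × 5% = 12822.11
Buyer bears: freight 3639.21 + insurance 535.72 + delivery 2185.84 + duty 12822.11 = 19182.88
Landed cost = invoice 252267.33 + 19182.88 = 271450.21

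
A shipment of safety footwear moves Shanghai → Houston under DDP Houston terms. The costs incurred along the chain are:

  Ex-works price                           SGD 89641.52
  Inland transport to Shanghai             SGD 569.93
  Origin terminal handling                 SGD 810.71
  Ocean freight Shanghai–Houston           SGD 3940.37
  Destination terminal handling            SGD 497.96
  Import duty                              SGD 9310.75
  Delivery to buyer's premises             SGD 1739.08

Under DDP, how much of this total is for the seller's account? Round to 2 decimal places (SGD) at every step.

DDP: the seller bears all costs including import duty.
Seller's account: goods 89641.52 + inland to port 569.93 + origin terminal 810.71 + freight 3940.37 + destination terminal 497.96 + duty 9310.75 + delivery 1739.08 = 106510.32
Buyer's account: 0.00

Seller's account: SGD 106510.32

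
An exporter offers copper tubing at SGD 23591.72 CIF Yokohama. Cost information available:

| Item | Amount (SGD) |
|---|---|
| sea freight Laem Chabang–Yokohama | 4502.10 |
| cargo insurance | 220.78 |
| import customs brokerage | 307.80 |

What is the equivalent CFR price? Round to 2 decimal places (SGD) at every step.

Not relevant to the conversion: freight — on the seller under both CIF and CFR; already in the CIF price and stays in the CFR price. brokerage — on the buyer under both terms; not part of either seller's price.
From CIF to CFR, the seller no longer bears: insurance.
CFR price = 23591.72 − 220.78 = 23370.94

CFR price: SGD 23370.94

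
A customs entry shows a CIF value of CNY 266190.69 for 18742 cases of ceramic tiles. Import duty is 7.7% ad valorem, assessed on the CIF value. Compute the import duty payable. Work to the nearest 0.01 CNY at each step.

Import duty = 266190.69 × 7.7% = 20496.68

Import duty: CNY 20496.68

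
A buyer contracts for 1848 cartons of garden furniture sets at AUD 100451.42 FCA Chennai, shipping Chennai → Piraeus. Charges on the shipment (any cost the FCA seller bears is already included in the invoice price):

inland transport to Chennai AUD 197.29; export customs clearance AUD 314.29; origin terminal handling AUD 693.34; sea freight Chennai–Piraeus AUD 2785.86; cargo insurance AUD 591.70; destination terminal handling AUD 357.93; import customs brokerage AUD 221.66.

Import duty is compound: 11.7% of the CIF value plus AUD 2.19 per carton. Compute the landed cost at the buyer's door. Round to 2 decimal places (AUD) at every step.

Total landed cost: AUD 121378.14

FCA: the seller delivers export-cleared goods to the carrier; the buyer bears costs from that point.
Already in the invoice (seller's account under FCA): inland to port, export clearance — exclude.
CIF value = FCA price + origin terminal + freight + insurance = 100451.42 + 693.34 + 2785.86 + 591.70 = 104522.32
Ad valorem component: 104522.32 × 11.7% = 12229.11
Specific component: 1848 × 2.19 = 4047.12
Import duty = 12229.11 + 4047.12 = 16276.23
Buyer bears: origin terminal 693.34 + freight 2785.86 + insurance 591.70 + destination terminal 357.93 + brokerage 221.66 + duty 16276.23 = 20926.72
Landed cost = invoice 100451.42 + 20926.72 = 121378.14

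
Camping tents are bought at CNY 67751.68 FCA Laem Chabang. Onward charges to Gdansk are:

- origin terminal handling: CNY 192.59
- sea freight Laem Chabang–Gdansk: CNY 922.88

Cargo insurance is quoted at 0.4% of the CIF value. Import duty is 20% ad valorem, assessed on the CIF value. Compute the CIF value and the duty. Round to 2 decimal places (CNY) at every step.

Let C be the CIF value. C = FCA price + pre-shipment costs + freight + 0.4% × C
C − 0.4% × C = 67751.68 + 192.59 + 922.88
0.996 × C = 68867.15
C = 68867.15 / 0.996 = 69143.72
Insurance premium = 0.4% × 69143.72 = 276.57
Import duty = 69143.72 × 20% = 13828.74

CIF value: CNY 69143.72; import duty: CNY 13828.74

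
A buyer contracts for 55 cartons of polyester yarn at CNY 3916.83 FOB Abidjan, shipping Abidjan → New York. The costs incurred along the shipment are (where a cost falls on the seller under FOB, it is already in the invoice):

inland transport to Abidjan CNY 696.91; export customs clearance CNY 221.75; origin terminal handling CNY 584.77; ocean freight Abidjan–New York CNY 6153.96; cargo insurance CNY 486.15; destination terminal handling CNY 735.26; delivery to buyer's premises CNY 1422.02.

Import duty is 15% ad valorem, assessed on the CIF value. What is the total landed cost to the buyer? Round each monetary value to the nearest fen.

FOB: the seller bears costs until goods are on board at the origin port; the buyer bears freight, insurance and all costs thereafter.
Already in the invoice (seller's account under FOB): inland to port, export clearance, origin terminal — exclude.
CIF value = FOB price + freight + insurance = 3916.83 + 6153.96 + 486.15 = 10556.94
Import duty = 10556.94 × 15% = 1583.54
Buyer bears: freight 6153.96 + insurance 486.15 + destination terminal 735.26 + delivery 1422.02 + duty 1583.54 = 10380.93
Landed cost = invoice 3916.83 + 10380.93 = 14297.76

Total landed cost: CNY 14297.76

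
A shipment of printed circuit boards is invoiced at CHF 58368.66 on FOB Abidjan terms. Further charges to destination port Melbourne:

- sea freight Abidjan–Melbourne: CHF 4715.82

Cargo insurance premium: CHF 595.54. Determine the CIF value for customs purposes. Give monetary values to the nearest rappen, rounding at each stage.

CIF = FOB price + freight + insurance
CIF = 58368.66 + 4715.82 + 595.54 = 63680.02

CIF value: CHF 63680.02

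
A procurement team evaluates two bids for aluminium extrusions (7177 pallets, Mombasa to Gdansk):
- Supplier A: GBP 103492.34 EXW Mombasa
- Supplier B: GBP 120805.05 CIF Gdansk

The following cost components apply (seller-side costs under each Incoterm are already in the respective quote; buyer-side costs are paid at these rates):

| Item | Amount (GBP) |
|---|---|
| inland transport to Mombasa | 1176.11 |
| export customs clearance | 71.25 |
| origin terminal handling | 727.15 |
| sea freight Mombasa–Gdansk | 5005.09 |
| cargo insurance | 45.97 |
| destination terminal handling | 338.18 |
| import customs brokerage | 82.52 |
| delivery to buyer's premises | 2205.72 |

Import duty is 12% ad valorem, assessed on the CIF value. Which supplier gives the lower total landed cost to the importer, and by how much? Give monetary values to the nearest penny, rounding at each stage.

Supplier A (EXW):
CIF value = EXW price + inland to port + export clearance + origin terminal + freight + insurance = 103492.34 + 1176.11 + 71.25 + 727.15 + 5005.09 + 45.97 = 110517.91
Import duty = 110517.91 × 12% = 13262.15
Buyer bears (A): 1176.11 + 71.25 + 727.15 + 5005.09 + 45.97 + 338.18 + 82.52 + 2205.72 = 9651.99
Landed cost (A) = invoice 103492.34 + 9651.99 + duty 13262.15 = 126406.48
Supplier B (CIF):
The CIF price already equals the CIF value: 120805.05
Import duty = 120805.05 × 12% = 14496.61
Buyer bears (B): 338.18 + 82.52 + 2205.72 = 2626.42
Landed cost (B) = invoice 120805.05 + 2626.42 + duty 14496.61 = 137928.08
Difference = |126406.48 − 137928.08| = 11521.60

Supplier A is cheaper by GBP 11521.60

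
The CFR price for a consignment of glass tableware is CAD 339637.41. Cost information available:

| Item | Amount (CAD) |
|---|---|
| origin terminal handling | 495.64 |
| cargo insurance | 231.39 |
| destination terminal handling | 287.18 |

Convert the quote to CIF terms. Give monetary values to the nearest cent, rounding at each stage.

CIF price: CAD 339868.80

Not relevant to the conversion: origin terminal — on the seller under both CFR and CIF; already in the CFR price and stays in the CIF price. destination terminal — on the buyer under both terms; not part of either seller's price.
From CFR to CIF, the seller additionally bears: insurance.
CIF price = 339637.41 + 231.39 = 339868.80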